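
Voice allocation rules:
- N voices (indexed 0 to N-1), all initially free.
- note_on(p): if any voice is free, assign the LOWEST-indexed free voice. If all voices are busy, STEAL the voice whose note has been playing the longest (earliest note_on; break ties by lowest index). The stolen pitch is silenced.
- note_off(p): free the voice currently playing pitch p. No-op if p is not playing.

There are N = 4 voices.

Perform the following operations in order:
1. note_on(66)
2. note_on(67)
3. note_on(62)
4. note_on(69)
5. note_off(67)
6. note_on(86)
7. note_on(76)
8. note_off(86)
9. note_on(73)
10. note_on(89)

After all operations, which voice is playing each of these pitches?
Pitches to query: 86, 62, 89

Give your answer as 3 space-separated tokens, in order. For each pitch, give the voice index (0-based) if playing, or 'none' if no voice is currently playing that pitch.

Answer: none none 2

Derivation:
Op 1: note_on(66): voice 0 is free -> assigned | voices=[66 - - -]
Op 2: note_on(67): voice 1 is free -> assigned | voices=[66 67 - -]
Op 3: note_on(62): voice 2 is free -> assigned | voices=[66 67 62 -]
Op 4: note_on(69): voice 3 is free -> assigned | voices=[66 67 62 69]
Op 5: note_off(67): free voice 1 | voices=[66 - 62 69]
Op 6: note_on(86): voice 1 is free -> assigned | voices=[66 86 62 69]
Op 7: note_on(76): all voices busy, STEAL voice 0 (pitch 66, oldest) -> assign | voices=[76 86 62 69]
Op 8: note_off(86): free voice 1 | voices=[76 - 62 69]
Op 9: note_on(73): voice 1 is free -> assigned | voices=[76 73 62 69]
Op 10: note_on(89): all voices busy, STEAL voice 2 (pitch 62, oldest) -> assign | voices=[76 73 89 69]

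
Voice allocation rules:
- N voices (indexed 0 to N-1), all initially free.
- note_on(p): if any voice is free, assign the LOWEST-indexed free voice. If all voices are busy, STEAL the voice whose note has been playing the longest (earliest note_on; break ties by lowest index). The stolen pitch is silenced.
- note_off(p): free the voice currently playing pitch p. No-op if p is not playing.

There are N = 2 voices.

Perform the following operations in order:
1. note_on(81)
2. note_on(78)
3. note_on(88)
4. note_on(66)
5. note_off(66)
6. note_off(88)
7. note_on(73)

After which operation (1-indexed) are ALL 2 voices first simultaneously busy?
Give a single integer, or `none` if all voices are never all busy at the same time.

Op 1: note_on(81): voice 0 is free -> assigned | voices=[81 -]
Op 2: note_on(78): voice 1 is free -> assigned | voices=[81 78]
Op 3: note_on(88): all voices busy, STEAL voice 0 (pitch 81, oldest) -> assign | voices=[88 78]
Op 4: note_on(66): all voices busy, STEAL voice 1 (pitch 78, oldest) -> assign | voices=[88 66]
Op 5: note_off(66): free voice 1 | voices=[88 -]
Op 6: note_off(88): free voice 0 | voices=[- -]
Op 7: note_on(73): voice 0 is free -> assigned | voices=[73 -]

Answer: 2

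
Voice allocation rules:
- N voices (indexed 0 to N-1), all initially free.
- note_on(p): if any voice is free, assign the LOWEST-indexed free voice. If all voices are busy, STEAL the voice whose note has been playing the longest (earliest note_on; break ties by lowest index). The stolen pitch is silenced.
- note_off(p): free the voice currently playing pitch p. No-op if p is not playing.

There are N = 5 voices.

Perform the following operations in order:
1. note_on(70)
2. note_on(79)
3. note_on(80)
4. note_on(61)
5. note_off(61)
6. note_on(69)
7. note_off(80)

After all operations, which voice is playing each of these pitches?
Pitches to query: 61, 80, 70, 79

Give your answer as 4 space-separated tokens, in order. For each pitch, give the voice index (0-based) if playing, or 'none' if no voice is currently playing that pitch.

Answer: none none 0 1

Derivation:
Op 1: note_on(70): voice 0 is free -> assigned | voices=[70 - - - -]
Op 2: note_on(79): voice 1 is free -> assigned | voices=[70 79 - - -]
Op 3: note_on(80): voice 2 is free -> assigned | voices=[70 79 80 - -]
Op 4: note_on(61): voice 3 is free -> assigned | voices=[70 79 80 61 -]
Op 5: note_off(61): free voice 3 | voices=[70 79 80 - -]
Op 6: note_on(69): voice 3 is free -> assigned | voices=[70 79 80 69 -]
Op 7: note_off(80): free voice 2 | voices=[70 79 - 69 -]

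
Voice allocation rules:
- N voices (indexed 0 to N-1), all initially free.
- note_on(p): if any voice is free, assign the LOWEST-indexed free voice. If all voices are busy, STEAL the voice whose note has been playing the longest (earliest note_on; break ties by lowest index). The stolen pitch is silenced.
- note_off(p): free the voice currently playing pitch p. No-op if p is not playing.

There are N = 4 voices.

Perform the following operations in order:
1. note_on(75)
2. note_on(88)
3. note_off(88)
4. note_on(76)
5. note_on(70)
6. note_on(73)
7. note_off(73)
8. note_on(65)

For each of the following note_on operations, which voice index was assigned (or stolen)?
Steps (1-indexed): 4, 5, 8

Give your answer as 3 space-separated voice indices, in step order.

Op 1: note_on(75): voice 0 is free -> assigned | voices=[75 - - -]
Op 2: note_on(88): voice 1 is free -> assigned | voices=[75 88 - -]
Op 3: note_off(88): free voice 1 | voices=[75 - - -]
Op 4: note_on(76): voice 1 is free -> assigned | voices=[75 76 - -]
Op 5: note_on(70): voice 2 is free -> assigned | voices=[75 76 70 -]
Op 6: note_on(73): voice 3 is free -> assigned | voices=[75 76 70 73]
Op 7: note_off(73): free voice 3 | voices=[75 76 70 -]
Op 8: note_on(65): voice 3 is free -> assigned | voices=[75 76 70 65]

Answer: 1 2 3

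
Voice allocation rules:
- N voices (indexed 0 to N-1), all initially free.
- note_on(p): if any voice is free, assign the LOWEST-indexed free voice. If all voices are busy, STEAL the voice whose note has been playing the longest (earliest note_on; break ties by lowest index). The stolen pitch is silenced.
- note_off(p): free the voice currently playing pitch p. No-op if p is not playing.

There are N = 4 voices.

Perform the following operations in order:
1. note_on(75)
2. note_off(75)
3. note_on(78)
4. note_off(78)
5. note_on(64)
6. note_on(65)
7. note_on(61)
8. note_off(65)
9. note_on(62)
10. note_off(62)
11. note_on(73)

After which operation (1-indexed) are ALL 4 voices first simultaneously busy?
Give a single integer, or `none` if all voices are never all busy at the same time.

Op 1: note_on(75): voice 0 is free -> assigned | voices=[75 - - -]
Op 2: note_off(75): free voice 0 | voices=[- - - -]
Op 3: note_on(78): voice 0 is free -> assigned | voices=[78 - - -]
Op 4: note_off(78): free voice 0 | voices=[- - - -]
Op 5: note_on(64): voice 0 is free -> assigned | voices=[64 - - -]
Op 6: note_on(65): voice 1 is free -> assigned | voices=[64 65 - -]
Op 7: note_on(61): voice 2 is free -> assigned | voices=[64 65 61 -]
Op 8: note_off(65): free voice 1 | voices=[64 - 61 -]
Op 9: note_on(62): voice 1 is free -> assigned | voices=[64 62 61 -]
Op 10: note_off(62): free voice 1 | voices=[64 - 61 -]
Op 11: note_on(73): voice 1 is free -> assigned | voices=[64 73 61 -]

Answer: none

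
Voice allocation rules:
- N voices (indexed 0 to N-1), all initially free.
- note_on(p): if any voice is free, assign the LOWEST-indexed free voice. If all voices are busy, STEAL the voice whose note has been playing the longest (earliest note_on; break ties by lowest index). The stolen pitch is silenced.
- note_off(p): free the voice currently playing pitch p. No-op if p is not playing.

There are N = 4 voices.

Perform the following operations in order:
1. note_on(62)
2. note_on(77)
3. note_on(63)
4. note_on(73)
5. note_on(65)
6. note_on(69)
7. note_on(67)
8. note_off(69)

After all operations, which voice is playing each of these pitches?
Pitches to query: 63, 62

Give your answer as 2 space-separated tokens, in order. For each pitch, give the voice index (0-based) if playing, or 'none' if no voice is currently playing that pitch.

Op 1: note_on(62): voice 0 is free -> assigned | voices=[62 - - -]
Op 2: note_on(77): voice 1 is free -> assigned | voices=[62 77 - -]
Op 3: note_on(63): voice 2 is free -> assigned | voices=[62 77 63 -]
Op 4: note_on(73): voice 3 is free -> assigned | voices=[62 77 63 73]
Op 5: note_on(65): all voices busy, STEAL voice 0 (pitch 62, oldest) -> assign | voices=[65 77 63 73]
Op 6: note_on(69): all voices busy, STEAL voice 1 (pitch 77, oldest) -> assign | voices=[65 69 63 73]
Op 7: note_on(67): all voices busy, STEAL voice 2 (pitch 63, oldest) -> assign | voices=[65 69 67 73]
Op 8: note_off(69): free voice 1 | voices=[65 - 67 73]

Answer: none none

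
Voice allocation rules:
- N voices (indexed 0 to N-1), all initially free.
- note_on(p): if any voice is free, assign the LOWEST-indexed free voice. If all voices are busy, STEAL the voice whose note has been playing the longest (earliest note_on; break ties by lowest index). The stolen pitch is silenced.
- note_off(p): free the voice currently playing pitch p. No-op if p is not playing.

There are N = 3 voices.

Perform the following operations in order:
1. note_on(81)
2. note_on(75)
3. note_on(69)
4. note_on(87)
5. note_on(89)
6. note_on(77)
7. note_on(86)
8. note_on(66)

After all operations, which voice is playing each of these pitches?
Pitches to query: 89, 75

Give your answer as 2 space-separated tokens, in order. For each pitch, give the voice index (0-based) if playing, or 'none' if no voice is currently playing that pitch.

Op 1: note_on(81): voice 0 is free -> assigned | voices=[81 - -]
Op 2: note_on(75): voice 1 is free -> assigned | voices=[81 75 -]
Op 3: note_on(69): voice 2 is free -> assigned | voices=[81 75 69]
Op 4: note_on(87): all voices busy, STEAL voice 0 (pitch 81, oldest) -> assign | voices=[87 75 69]
Op 5: note_on(89): all voices busy, STEAL voice 1 (pitch 75, oldest) -> assign | voices=[87 89 69]
Op 6: note_on(77): all voices busy, STEAL voice 2 (pitch 69, oldest) -> assign | voices=[87 89 77]
Op 7: note_on(86): all voices busy, STEAL voice 0 (pitch 87, oldest) -> assign | voices=[86 89 77]
Op 8: note_on(66): all voices busy, STEAL voice 1 (pitch 89, oldest) -> assign | voices=[86 66 77]

Answer: none none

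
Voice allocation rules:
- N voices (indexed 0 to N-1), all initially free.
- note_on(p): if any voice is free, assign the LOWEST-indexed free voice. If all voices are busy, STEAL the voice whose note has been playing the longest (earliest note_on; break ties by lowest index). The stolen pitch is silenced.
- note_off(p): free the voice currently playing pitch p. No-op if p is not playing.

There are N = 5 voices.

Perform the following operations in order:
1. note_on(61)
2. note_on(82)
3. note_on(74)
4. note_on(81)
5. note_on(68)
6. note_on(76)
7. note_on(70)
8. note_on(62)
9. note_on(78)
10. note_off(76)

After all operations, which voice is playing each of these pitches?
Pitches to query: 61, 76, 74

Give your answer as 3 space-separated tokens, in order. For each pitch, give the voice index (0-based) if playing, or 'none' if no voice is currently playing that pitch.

Answer: none none none

Derivation:
Op 1: note_on(61): voice 0 is free -> assigned | voices=[61 - - - -]
Op 2: note_on(82): voice 1 is free -> assigned | voices=[61 82 - - -]
Op 3: note_on(74): voice 2 is free -> assigned | voices=[61 82 74 - -]
Op 4: note_on(81): voice 3 is free -> assigned | voices=[61 82 74 81 -]
Op 5: note_on(68): voice 4 is free -> assigned | voices=[61 82 74 81 68]
Op 6: note_on(76): all voices busy, STEAL voice 0 (pitch 61, oldest) -> assign | voices=[76 82 74 81 68]
Op 7: note_on(70): all voices busy, STEAL voice 1 (pitch 82, oldest) -> assign | voices=[76 70 74 81 68]
Op 8: note_on(62): all voices busy, STEAL voice 2 (pitch 74, oldest) -> assign | voices=[76 70 62 81 68]
Op 9: note_on(78): all voices busy, STEAL voice 3 (pitch 81, oldest) -> assign | voices=[76 70 62 78 68]
Op 10: note_off(76): free voice 0 | voices=[- 70 62 78 68]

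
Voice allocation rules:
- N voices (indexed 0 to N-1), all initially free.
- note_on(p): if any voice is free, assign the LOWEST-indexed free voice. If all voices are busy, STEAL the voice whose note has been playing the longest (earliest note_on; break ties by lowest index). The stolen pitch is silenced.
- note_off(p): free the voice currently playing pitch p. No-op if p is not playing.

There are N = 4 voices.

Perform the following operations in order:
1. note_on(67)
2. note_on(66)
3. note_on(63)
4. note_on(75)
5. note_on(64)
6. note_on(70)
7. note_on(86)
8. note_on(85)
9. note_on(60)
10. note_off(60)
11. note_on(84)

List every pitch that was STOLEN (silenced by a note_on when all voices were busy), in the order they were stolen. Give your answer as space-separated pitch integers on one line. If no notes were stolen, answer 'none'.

Answer: 67 66 63 75 64

Derivation:
Op 1: note_on(67): voice 0 is free -> assigned | voices=[67 - - -]
Op 2: note_on(66): voice 1 is free -> assigned | voices=[67 66 - -]
Op 3: note_on(63): voice 2 is free -> assigned | voices=[67 66 63 -]
Op 4: note_on(75): voice 3 is free -> assigned | voices=[67 66 63 75]
Op 5: note_on(64): all voices busy, STEAL voice 0 (pitch 67, oldest) -> assign | voices=[64 66 63 75]
Op 6: note_on(70): all voices busy, STEAL voice 1 (pitch 66, oldest) -> assign | voices=[64 70 63 75]
Op 7: note_on(86): all voices busy, STEAL voice 2 (pitch 63, oldest) -> assign | voices=[64 70 86 75]
Op 8: note_on(85): all voices busy, STEAL voice 3 (pitch 75, oldest) -> assign | voices=[64 70 86 85]
Op 9: note_on(60): all voices busy, STEAL voice 0 (pitch 64, oldest) -> assign | voices=[60 70 86 85]
Op 10: note_off(60): free voice 0 | voices=[- 70 86 85]
Op 11: note_on(84): voice 0 is free -> assigned | voices=[84 70 86 85]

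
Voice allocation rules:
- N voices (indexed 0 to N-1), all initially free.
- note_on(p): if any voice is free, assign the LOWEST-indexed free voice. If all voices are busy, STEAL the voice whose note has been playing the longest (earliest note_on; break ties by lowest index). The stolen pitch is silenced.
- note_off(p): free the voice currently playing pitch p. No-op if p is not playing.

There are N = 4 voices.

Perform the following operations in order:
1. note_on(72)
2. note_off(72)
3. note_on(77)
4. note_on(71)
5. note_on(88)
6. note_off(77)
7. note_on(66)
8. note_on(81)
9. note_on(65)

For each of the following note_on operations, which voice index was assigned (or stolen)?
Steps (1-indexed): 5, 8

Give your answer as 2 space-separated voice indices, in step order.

Op 1: note_on(72): voice 0 is free -> assigned | voices=[72 - - -]
Op 2: note_off(72): free voice 0 | voices=[- - - -]
Op 3: note_on(77): voice 0 is free -> assigned | voices=[77 - - -]
Op 4: note_on(71): voice 1 is free -> assigned | voices=[77 71 - -]
Op 5: note_on(88): voice 2 is free -> assigned | voices=[77 71 88 -]
Op 6: note_off(77): free voice 0 | voices=[- 71 88 -]
Op 7: note_on(66): voice 0 is free -> assigned | voices=[66 71 88 -]
Op 8: note_on(81): voice 3 is free -> assigned | voices=[66 71 88 81]
Op 9: note_on(65): all voices busy, STEAL voice 1 (pitch 71, oldest) -> assign | voices=[66 65 88 81]

Answer: 2 3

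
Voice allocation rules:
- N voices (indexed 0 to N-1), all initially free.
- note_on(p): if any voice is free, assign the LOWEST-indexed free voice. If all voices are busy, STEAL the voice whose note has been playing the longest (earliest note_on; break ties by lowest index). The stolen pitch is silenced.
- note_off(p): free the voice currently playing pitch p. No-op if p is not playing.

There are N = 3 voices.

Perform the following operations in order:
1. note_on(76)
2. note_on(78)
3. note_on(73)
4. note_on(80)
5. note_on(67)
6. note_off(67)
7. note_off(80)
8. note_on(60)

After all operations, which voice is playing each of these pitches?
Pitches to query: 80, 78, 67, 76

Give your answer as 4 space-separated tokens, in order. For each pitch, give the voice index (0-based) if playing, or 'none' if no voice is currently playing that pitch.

Answer: none none none none

Derivation:
Op 1: note_on(76): voice 0 is free -> assigned | voices=[76 - -]
Op 2: note_on(78): voice 1 is free -> assigned | voices=[76 78 -]
Op 3: note_on(73): voice 2 is free -> assigned | voices=[76 78 73]
Op 4: note_on(80): all voices busy, STEAL voice 0 (pitch 76, oldest) -> assign | voices=[80 78 73]
Op 5: note_on(67): all voices busy, STEAL voice 1 (pitch 78, oldest) -> assign | voices=[80 67 73]
Op 6: note_off(67): free voice 1 | voices=[80 - 73]
Op 7: note_off(80): free voice 0 | voices=[- - 73]
Op 8: note_on(60): voice 0 is free -> assigned | voices=[60 - 73]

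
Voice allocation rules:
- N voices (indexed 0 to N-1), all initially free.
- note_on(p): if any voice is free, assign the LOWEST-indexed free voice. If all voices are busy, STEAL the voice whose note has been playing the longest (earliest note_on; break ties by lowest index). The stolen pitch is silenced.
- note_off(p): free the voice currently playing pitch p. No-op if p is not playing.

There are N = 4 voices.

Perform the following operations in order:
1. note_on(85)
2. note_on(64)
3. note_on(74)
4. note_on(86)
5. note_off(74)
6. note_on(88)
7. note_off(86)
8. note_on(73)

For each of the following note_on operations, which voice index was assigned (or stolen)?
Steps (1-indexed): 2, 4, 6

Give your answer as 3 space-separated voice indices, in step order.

Op 1: note_on(85): voice 0 is free -> assigned | voices=[85 - - -]
Op 2: note_on(64): voice 1 is free -> assigned | voices=[85 64 - -]
Op 3: note_on(74): voice 2 is free -> assigned | voices=[85 64 74 -]
Op 4: note_on(86): voice 3 is free -> assigned | voices=[85 64 74 86]
Op 5: note_off(74): free voice 2 | voices=[85 64 - 86]
Op 6: note_on(88): voice 2 is free -> assigned | voices=[85 64 88 86]
Op 7: note_off(86): free voice 3 | voices=[85 64 88 -]
Op 8: note_on(73): voice 3 is free -> assigned | voices=[85 64 88 73]

Answer: 1 3 2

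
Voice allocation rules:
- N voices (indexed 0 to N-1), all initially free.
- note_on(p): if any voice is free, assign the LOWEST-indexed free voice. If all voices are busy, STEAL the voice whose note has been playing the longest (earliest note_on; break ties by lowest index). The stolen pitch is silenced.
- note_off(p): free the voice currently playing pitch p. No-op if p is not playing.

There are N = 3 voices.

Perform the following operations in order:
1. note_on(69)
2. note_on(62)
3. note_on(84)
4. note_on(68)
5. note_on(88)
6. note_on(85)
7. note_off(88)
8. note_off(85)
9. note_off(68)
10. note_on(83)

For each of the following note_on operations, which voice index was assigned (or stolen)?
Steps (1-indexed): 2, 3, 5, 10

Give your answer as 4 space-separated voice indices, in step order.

Op 1: note_on(69): voice 0 is free -> assigned | voices=[69 - -]
Op 2: note_on(62): voice 1 is free -> assigned | voices=[69 62 -]
Op 3: note_on(84): voice 2 is free -> assigned | voices=[69 62 84]
Op 4: note_on(68): all voices busy, STEAL voice 0 (pitch 69, oldest) -> assign | voices=[68 62 84]
Op 5: note_on(88): all voices busy, STEAL voice 1 (pitch 62, oldest) -> assign | voices=[68 88 84]
Op 6: note_on(85): all voices busy, STEAL voice 2 (pitch 84, oldest) -> assign | voices=[68 88 85]
Op 7: note_off(88): free voice 1 | voices=[68 - 85]
Op 8: note_off(85): free voice 2 | voices=[68 - -]
Op 9: note_off(68): free voice 0 | voices=[- - -]
Op 10: note_on(83): voice 0 is free -> assigned | voices=[83 - -]

Answer: 1 2 1 0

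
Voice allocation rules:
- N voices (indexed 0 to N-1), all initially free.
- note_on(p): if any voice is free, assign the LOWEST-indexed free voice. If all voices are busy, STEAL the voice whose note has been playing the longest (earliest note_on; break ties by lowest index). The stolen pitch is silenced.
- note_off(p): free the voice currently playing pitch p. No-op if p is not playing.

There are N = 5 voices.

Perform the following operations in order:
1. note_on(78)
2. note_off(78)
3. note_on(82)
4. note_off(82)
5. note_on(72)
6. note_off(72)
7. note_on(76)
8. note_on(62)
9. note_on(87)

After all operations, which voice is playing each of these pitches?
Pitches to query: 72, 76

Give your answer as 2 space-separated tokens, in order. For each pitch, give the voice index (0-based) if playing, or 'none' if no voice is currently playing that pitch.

Op 1: note_on(78): voice 0 is free -> assigned | voices=[78 - - - -]
Op 2: note_off(78): free voice 0 | voices=[- - - - -]
Op 3: note_on(82): voice 0 is free -> assigned | voices=[82 - - - -]
Op 4: note_off(82): free voice 0 | voices=[- - - - -]
Op 5: note_on(72): voice 0 is free -> assigned | voices=[72 - - - -]
Op 6: note_off(72): free voice 0 | voices=[- - - - -]
Op 7: note_on(76): voice 0 is free -> assigned | voices=[76 - - - -]
Op 8: note_on(62): voice 1 is free -> assigned | voices=[76 62 - - -]
Op 9: note_on(87): voice 2 is free -> assigned | voices=[76 62 87 - -]

Answer: none 0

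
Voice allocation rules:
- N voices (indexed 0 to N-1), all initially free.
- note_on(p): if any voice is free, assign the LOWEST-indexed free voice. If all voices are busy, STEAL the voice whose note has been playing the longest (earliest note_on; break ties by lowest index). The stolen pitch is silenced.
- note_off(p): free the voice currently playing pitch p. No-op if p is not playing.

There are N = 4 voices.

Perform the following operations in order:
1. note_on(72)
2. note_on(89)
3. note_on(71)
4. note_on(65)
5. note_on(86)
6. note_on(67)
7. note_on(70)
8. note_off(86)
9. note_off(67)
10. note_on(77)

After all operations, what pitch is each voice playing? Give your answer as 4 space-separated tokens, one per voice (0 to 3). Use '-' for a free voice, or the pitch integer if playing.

Answer: 77 - 70 65

Derivation:
Op 1: note_on(72): voice 0 is free -> assigned | voices=[72 - - -]
Op 2: note_on(89): voice 1 is free -> assigned | voices=[72 89 - -]
Op 3: note_on(71): voice 2 is free -> assigned | voices=[72 89 71 -]
Op 4: note_on(65): voice 3 is free -> assigned | voices=[72 89 71 65]
Op 5: note_on(86): all voices busy, STEAL voice 0 (pitch 72, oldest) -> assign | voices=[86 89 71 65]
Op 6: note_on(67): all voices busy, STEAL voice 1 (pitch 89, oldest) -> assign | voices=[86 67 71 65]
Op 7: note_on(70): all voices busy, STEAL voice 2 (pitch 71, oldest) -> assign | voices=[86 67 70 65]
Op 8: note_off(86): free voice 0 | voices=[- 67 70 65]
Op 9: note_off(67): free voice 1 | voices=[- - 70 65]
Op 10: note_on(77): voice 0 is free -> assigned | voices=[77 - 70 65]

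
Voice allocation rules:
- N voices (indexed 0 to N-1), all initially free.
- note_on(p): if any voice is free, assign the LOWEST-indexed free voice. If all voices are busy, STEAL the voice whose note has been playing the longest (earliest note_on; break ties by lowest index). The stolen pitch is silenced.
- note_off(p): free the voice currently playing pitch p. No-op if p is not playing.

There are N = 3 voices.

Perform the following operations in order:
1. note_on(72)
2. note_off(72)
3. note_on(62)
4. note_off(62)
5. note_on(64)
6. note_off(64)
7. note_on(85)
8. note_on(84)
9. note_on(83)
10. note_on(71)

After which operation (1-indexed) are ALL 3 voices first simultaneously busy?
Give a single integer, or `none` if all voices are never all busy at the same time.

Op 1: note_on(72): voice 0 is free -> assigned | voices=[72 - -]
Op 2: note_off(72): free voice 0 | voices=[- - -]
Op 3: note_on(62): voice 0 is free -> assigned | voices=[62 - -]
Op 4: note_off(62): free voice 0 | voices=[- - -]
Op 5: note_on(64): voice 0 is free -> assigned | voices=[64 - -]
Op 6: note_off(64): free voice 0 | voices=[- - -]
Op 7: note_on(85): voice 0 is free -> assigned | voices=[85 - -]
Op 8: note_on(84): voice 1 is free -> assigned | voices=[85 84 -]
Op 9: note_on(83): voice 2 is free -> assigned | voices=[85 84 83]
Op 10: note_on(71): all voices busy, STEAL voice 0 (pitch 85, oldest) -> assign | voices=[71 84 83]

Answer: 9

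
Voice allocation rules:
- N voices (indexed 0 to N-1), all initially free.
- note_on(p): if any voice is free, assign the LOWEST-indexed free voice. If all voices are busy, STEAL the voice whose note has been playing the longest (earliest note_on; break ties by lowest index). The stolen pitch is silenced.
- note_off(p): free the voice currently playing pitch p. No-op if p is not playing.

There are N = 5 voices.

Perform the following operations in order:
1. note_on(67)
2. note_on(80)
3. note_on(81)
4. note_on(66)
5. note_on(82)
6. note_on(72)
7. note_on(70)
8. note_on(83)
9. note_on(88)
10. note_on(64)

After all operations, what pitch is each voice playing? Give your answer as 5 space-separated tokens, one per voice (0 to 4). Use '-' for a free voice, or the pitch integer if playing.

Op 1: note_on(67): voice 0 is free -> assigned | voices=[67 - - - -]
Op 2: note_on(80): voice 1 is free -> assigned | voices=[67 80 - - -]
Op 3: note_on(81): voice 2 is free -> assigned | voices=[67 80 81 - -]
Op 4: note_on(66): voice 3 is free -> assigned | voices=[67 80 81 66 -]
Op 5: note_on(82): voice 4 is free -> assigned | voices=[67 80 81 66 82]
Op 6: note_on(72): all voices busy, STEAL voice 0 (pitch 67, oldest) -> assign | voices=[72 80 81 66 82]
Op 7: note_on(70): all voices busy, STEAL voice 1 (pitch 80, oldest) -> assign | voices=[72 70 81 66 82]
Op 8: note_on(83): all voices busy, STEAL voice 2 (pitch 81, oldest) -> assign | voices=[72 70 83 66 82]
Op 9: note_on(88): all voices busy, STEAL voice 3 (pitch 66, oldest) -> assign | voices=[72 70 83 88 82]
Op 10: note_on(64): all voices busy, STEAL voice 4 (pitch 82, oldest) -> assign | voices=[72 70 83 88 64]

Answer: 72 70 83 88 64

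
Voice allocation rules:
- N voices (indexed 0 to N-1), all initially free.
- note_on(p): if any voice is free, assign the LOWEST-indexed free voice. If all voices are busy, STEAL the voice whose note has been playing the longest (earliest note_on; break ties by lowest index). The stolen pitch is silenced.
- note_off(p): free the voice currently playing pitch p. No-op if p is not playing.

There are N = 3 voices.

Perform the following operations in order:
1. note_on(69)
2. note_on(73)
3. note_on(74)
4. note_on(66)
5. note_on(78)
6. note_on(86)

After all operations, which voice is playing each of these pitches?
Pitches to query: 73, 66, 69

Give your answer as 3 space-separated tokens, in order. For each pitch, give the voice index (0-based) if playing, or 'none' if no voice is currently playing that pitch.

Answer: none 0 none

Derivation:
Op 1: note_on(69): voice 0 is free -> assigned | voices=[69 - -]
Op 2: note_on(73): voice 1 is free -> assigned | voices=[69 73 -]
Op 3: note_on(74): voice 2 is free -> assigned | voices=[69 73 74]
Op 4: note_on(66): all voices busy, STEAL voice 0 (pitch 69, oldest) -> assign | voices=[66 73 74]
Op 5: note_on(78): all voices busy, STEAL voice 1 (pitch 73, oldest) -> assign | voices=[66 78 74]
Op 6: note_on(86): all voices busy, STEAL voice 2 (pitch 74, oldest) -> assign | voices=[66 78 86]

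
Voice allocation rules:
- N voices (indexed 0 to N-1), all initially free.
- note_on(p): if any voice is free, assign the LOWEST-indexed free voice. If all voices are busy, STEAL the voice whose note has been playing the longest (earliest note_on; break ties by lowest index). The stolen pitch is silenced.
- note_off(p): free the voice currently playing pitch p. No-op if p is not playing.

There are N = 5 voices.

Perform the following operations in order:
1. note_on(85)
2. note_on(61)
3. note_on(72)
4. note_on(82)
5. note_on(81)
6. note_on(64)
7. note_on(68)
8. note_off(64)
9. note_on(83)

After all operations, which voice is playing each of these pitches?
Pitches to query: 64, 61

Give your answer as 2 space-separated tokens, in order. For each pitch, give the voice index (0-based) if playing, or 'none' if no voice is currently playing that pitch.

Answer: none none

Derivation:
Op 1: note_on(85): voice 0 is free -> assigned | voices=[85 - - - -]
Op 2: note_on(61): voice 1 is free -> assigned | voices=[85 61 - - -]
Op 3: note_on(72): voice 2 is free -> assigned | voices=[85 61 72 - -]
Op 4: note_on(82): voice 3 is free -> assigned | voices=[85 61 72 82 -]
Op 5: note_on(81): voice 4 is free -> assigned | voices=[85 61 72 82 81]
Op 6: note_on(64): all voices busy, STEAL voice 0 (pitch 85, oldest) -> assign | voices=[64 61 72 82 81]
Op 7: note_on(68): all voices busy, STEAL voice 1 (pitch 61, oldest) -> assign | voices=[64 68 72 82 81]
Op 8: note_off(64): free voice 0 | voices=[- 68 72 82 81]
Op 9: note_on(83): voice 0 is free -> assigned | voices=[83 68 72 82 81]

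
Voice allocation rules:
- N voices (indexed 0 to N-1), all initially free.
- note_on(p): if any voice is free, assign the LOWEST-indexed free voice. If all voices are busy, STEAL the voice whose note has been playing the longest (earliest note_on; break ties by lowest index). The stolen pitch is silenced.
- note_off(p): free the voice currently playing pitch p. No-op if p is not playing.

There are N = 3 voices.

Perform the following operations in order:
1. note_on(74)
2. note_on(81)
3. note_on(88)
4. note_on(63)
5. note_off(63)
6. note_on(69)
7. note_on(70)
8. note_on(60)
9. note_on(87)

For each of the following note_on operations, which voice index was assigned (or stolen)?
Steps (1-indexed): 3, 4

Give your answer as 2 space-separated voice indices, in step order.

Answer: 2 0

Derivation:
Op 1: note_on(74): voice 0 is free -> assigned | voices=[74 - -]
Op 2: note_on(81): voice 1 is free -> assigned | voices=[74 81 -]
Op 3: note_on(88): voice 2 is free -> assigned | voices=[74 81 88]
Op 4: note_on(63): all voices busy, STEAL voice 0 (pitch 74, oldest) -> assign | voices=[63 81 88]
Op 5: note_off(63): free voice 0 | voices=[- 81 88]
Op 6: note_on(69): voice 0 is free -> assigned | voices=[69 81 88]
Op 7: note_on(70): all voices busy, STEAL voice 1 (pitch 81, oldest) -> assign | voices=[69 70 88]
Op 8: note_on(60): all voices busy, STEAL voice 2 (pitch 88, oldest) -> assign | voices=[69 70 60]
Op 9: note_on(87): all voices busy, STEAL voice 0 (pitch 69, oldest) -> assign | voices=[87 70 60]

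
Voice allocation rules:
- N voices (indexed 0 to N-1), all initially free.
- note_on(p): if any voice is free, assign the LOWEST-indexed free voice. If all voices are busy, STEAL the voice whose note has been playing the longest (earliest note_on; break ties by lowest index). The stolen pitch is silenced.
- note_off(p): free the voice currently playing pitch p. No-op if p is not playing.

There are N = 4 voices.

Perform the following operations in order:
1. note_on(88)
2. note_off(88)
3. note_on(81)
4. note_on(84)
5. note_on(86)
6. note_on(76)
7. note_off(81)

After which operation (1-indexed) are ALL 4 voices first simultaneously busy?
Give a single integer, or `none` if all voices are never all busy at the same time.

Op 1: note_on(88): voice 0 is free -> assigned | voices=[88 - - -]
Op 2: note_off(88): free voice 0 | voices=[- - - -]
Op 3: note_on(81): voice 0 is free -> assigned | voices=[81 - - -]
Op 4: note_on(84): voice 1 is free -> assigned | voices=[81 84 - -]
Op 5: note_on(86): voice 2 is free -> assigned | voices=[81 84 86 -]
Op 6: note_on(76): voice 3 is free -> assigned | voices=[81 84 86 76]
Op 7: note_off(81): free voice 0 | voices=[- 84 86 76]

Answer: 6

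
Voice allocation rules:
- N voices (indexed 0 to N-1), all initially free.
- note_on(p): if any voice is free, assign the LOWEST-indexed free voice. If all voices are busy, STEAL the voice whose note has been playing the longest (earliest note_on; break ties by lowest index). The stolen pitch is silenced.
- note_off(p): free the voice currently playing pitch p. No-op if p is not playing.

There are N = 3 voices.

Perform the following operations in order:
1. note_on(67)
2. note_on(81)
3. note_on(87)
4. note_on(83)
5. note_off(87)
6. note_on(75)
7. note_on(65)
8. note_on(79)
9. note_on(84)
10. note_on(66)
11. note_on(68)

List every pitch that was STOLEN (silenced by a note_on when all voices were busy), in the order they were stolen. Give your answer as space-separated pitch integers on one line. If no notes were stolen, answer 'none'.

Op 1: note_on(67): voice 0 is free -> assigned | voices=[67 - -]
Op 2: note_on(81): voice 1 is free -> assigned | voices=[67 81 -]
Op 3: note_on(87): voice 2 is free -> assigned | voices=[67 81 87]
Op 4: note_on(83): all voices busy, STEAL voice 0 (pitch 67, oldest) -> assign | voices=[83 81 87]
Op 5: note_off(87): free voice 2 | voices=[83 81 -]
Op 6: note_on(75): voice 2 is free -> assigned | voices=[83 81 75]
Op 7: note_on(65): all voices busy, STEAL voice 1 (pitch 81, oldest) -> assign | voices=[83 65 75]
Op 8: note_on(79): all voices busy, STEAL voice 0 (pitch 83, oldest) -> assign | voices=[79 65 75]
Op 9: note_on(84): all voices busy, STEAL voice 2 (pitch 75, oldest) -> assign | voices=[79 65 84]
Op 10: note_on(66): all voices busy, STEAL voice 1 (pitch 65, oldest) -> assign | voices=[79 66 84]
Op 11: note_on(68): all voices busy, STEAL voice 0 (pitch 79, oldest) -> assign | voices=[68 66 84]

Answer: 67 81 83 75 65 79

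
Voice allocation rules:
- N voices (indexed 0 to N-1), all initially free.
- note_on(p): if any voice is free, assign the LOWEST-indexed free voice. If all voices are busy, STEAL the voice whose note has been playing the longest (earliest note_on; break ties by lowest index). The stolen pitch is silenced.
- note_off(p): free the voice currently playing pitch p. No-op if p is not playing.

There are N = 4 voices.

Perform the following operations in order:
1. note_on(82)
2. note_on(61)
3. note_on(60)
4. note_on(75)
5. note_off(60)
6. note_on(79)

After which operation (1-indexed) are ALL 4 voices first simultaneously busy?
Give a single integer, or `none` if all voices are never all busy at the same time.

Answer: 4

Derivation:
Op 1: note_on(82): voice 0 is free -> assigned | voices=[82 - - -]
Op 2: note_on(61): voice 1 is free -> assigned | voices=[82 61 - -]
Op 3: note_on(60): voice 2 is free -> assigned | voices=[82 61 60 -]
Op 4: note_on(75): voice 3 is free -> assigned | voices=[82 61 60 75]
Op 5: note_off(60): free voice 2 | voices=[82 61 - 75]
Op 6: note_on(79): voice 2 is free -> assigned | voices=[82 61 79 75]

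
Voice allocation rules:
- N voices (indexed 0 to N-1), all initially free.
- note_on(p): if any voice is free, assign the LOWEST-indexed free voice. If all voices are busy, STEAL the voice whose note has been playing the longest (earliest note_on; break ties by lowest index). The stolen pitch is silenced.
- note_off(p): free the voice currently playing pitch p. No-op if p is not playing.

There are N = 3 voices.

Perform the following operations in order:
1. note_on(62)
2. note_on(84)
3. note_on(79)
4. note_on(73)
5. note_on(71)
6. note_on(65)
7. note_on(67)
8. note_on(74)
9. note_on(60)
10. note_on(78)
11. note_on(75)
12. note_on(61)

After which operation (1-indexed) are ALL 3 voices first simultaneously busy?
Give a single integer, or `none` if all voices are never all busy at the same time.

Answer: 3

Derivation:
Op 1: note_on(62): voice 0 is free -> assigned | voices=[62 - -]
Op 2: note_on(84): voice 1 is free -> assigned | voices=[62 84 -]
Op 3: note_on(79): voice 2 is free -> assigned | voices=[62 84 79]
Op 4: note_on(73): all voices busy, STEAL voice 0 (pitch 62, oldest) -> assign | voices=[73 84 79]
Op 5: note_on(71): all voices busy, STEAL voice 1 (pitch 84, oldest) -> assign | voices=[73 71 79]
Op 6: note_on(65): all voices busy, STEAL voice 2 (pitch 79, oldest) -> assign | voices=[73 71 65]
Op 7: note_on(67): all voices busy, STEAL voice 0 (pitch 73, oldest) -> assign | voices=[67 71 65]
Op 8: note_on(74): all voices busy, STEAL voice 1 (pitch 71, oldest) -> assign | voices=[67 74 65]
Op 9: note_on(60): all voices busy, STEAL voice 2 (pitch 65, oldest) -> assign | voices=[67 74 60]
Op 10: note_on(78): all voices busy, STEAL voice 0 (pitch 67, oldest) -> assign | voices=[78 74 60]
Op 11: note_on(75): all voices busy, STEAL voice 1 (pitch 74, oldest) -> assign | voices=[78 75 60]
Op 12: note_on(61): all voices busy, STEAL voice 2 (pitch 60, oldest) -> assign | voices=[78 75 61]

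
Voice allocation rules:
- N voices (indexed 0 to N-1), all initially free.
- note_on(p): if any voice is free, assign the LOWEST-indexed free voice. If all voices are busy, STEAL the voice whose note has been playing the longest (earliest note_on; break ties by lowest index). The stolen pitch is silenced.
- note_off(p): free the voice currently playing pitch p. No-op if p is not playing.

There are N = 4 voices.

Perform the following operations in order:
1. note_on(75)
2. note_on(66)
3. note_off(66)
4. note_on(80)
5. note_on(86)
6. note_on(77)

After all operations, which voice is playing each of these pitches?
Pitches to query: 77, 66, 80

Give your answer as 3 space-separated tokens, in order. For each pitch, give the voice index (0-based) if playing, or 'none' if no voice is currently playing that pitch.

Answer: 3 none 1

Derivation:
Op 1: note_on(75): voice 0 is free -> assigned | voices=[75 - - -]
Op 2: note_on(66): voice 1 is free -> assigned | voices=[75 66 - -]
Op 3: note_off(66): free voice 1 | voices=[75 - - -]
Op 4: note_on(80): voice 1 is free -> assigned | voices=[75 80 - -]
Op 5: note_on(86): voice 2 is free -> assigned | voices=[75 80 86 -]
Op 6: note_on(77): voice 3 is free -> assigned | voices=[75 80 86 77]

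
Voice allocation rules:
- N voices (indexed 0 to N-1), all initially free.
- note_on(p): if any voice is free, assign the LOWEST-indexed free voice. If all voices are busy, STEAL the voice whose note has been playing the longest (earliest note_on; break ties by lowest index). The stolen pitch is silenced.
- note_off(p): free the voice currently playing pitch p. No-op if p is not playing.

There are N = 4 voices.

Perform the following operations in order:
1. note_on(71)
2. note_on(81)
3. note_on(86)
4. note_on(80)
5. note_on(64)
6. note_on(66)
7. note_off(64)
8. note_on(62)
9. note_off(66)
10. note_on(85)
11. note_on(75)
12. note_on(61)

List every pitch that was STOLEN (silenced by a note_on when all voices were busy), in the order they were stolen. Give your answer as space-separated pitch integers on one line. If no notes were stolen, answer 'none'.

Op 1: note_on(71): voice 0 is free -> assigned | voices=[71 - - -]
Op 2: note_on(81): voice 1 is free -> assigned | voices=[71 81 - -]
Op 3: note_on(86): voice 2 is free -> assigned | voices=[71 81 86 -]
Op 4: note_on(80): voice 3 is free -> assigned | voices=[71 81 86 80]
Op 5: note_on(64): all voices busy, STEAL voice 0 (pitch 71, oldest) -> assign | voices=[64 81 86 80]
Op 6: note_on(66): all voices busy, STEAL voice 1 (pitch 81, oldest) -> assign | voices=[64 66 86 80]
Op 7: note_off(64): free voice 0 | voices=[- 66 86 80]
Op 8: note_on(62): voice 0 is free -> assigned | voices=[62 66 86 80]
Op 9: note_off(66): free voice 1 | voices=[62 - 86 80]
Op 10: note_on(85): voice 1 is free -> assigned | voices=[62 85 86 80]
Op 11: note_on(75): all voices busy, STEAL voice 2 (pitch 86, oldest) -> assign | voices=[62 85 75 80]
Op 12: note_on(61): all voices busy, STEAL voice 3 (pitch 80, oldest) -> assign | voices=[62 85 75 61]

Answer: 71 81 86 80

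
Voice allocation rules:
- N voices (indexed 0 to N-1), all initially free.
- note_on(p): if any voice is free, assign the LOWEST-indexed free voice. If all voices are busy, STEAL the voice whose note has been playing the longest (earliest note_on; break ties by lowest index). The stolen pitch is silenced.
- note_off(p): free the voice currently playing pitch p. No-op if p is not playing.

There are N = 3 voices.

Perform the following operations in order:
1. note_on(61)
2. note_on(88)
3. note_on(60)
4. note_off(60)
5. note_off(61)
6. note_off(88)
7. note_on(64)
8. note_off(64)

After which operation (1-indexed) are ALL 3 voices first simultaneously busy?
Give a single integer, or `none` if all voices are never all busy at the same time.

Op 1: note_on(61): voice 0 is free -> assigned | voices=[61 - -]
Op 2: note_on(88): voice 1 is free -> assigned | voices=[61 88 -]
Op 3: note_on(60): voice 2 is free -> assigned | voices=[61 88 60]
Op 4: note_off(60): free voice 2 | voices=[61 88 -]
Op 5: note_off(61): free voice 0 | voices=[- 88 -]
Op 6: note_off(88): free voice 1 | voices=[- - -]
Op 7: note_on(64): voice 0 is free -> assigned | voices=[64 - -]
Op 8: note_off(64): free voice 0 | voices=[- - -]

Answer: 3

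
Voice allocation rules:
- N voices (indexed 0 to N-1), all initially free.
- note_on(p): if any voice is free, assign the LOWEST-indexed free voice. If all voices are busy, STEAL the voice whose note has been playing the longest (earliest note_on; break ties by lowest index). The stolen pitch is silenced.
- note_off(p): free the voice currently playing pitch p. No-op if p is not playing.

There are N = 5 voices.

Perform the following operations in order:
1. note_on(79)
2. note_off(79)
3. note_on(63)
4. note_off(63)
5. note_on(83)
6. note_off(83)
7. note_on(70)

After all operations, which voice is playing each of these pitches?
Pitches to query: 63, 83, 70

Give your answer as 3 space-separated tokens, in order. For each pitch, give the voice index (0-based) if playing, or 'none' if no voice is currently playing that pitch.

Op 1: note_on(79): voice 0 is free -> assigned | voices=[79 - - - -]
Op 2: note_off(79): free voice 0 | voices=[- - - - -]
Op 3: note_on(63): voice 0 is free -> assigned | voices=[63 - - - -]
Op 4: note_off(63): free voice 0 | voices=[- - - - -]
Op 5: note_on(83): voice 0 is free -> assigned | voices=[83 - - - -]
Op 6: note_off(83): free voice 0 | voices=[- - - - -]
Op 7: note_on(70): voice 0 is free -> assigned | voices=[70 - - - -]

Answer: none none 0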